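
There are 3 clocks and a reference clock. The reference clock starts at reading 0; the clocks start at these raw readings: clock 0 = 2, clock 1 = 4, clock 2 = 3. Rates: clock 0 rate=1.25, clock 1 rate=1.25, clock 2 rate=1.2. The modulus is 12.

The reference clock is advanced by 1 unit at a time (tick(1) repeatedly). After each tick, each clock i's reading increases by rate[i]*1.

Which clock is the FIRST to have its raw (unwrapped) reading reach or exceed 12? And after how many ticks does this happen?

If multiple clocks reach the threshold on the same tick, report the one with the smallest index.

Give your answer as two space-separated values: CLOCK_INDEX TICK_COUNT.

clock 0: start=2, rate=1.25, needs 12-2 = 10; ticks = ceil(10/1.25) = ceil(8.0000) = 8; reading at tick 8 = 2 + 1.25*8 = 12.0000
clock 1: start=4, rate=1.25, needs 12-4 = 8; ticks = ceil(8/1.25) = ceil(6.4000) = 7; reading at tick 7 = 4 + 1.25*7 = 12.7500
clock 2: start=3, rate=1.2, needs 12-3 = 9; ticks = ceil(9/1.2) = ceil(7.5000) = 8; reading at tick 8 = 3 + 1.2*8 = 12.6000
Minimum tick count = 7; winners = [1]; smallest index = 1

Answer: 1 7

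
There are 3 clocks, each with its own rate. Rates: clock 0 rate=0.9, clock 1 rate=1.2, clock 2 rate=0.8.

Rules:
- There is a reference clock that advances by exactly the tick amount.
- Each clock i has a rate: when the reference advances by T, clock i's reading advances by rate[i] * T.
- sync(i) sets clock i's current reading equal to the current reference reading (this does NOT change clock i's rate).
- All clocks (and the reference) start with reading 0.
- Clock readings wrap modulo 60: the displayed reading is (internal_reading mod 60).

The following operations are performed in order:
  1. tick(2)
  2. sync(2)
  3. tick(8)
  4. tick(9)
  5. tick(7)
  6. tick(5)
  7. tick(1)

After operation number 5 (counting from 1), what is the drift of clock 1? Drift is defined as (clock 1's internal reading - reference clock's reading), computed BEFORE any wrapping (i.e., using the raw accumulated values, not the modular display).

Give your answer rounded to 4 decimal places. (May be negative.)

Answer: 5.2000

Derivation:
After op 1 tick(2): ref=2.0000 raw=[1.8000 2.4000 1.6000]
After op 2 sync(2): ref=2.0000 raw=[1.8000 2.4000 2.0000]
After op 3 tick(8): ref=10.0000 raw=[9.0000 12.0000 8.4000]
After op 4 tick(9): ref=19.0000 raw=[17.1000 22.8000 15.6000]
After op 5 tick(7): ref=26.0000 raw=[23.4000 31.2000 21.2000]
Drift of clock 1 after op 5: 31.2000 - 26.0000 = 5.2000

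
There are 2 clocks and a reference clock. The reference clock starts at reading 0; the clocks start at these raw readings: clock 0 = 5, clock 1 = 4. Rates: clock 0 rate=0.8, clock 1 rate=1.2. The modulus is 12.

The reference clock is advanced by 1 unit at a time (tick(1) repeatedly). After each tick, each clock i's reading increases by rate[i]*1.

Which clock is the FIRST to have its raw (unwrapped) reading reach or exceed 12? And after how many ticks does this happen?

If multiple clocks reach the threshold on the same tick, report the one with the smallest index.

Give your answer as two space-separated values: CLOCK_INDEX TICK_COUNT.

clock 0: start=5, rate=0.8, needs 12-5 = 7; ticks = ceil(7/0.8) = ceil(8.7500) = 9; reading at tick 9 = 5 + 0.8*9 = 12.2000
clock 1: start=4, rate=1.2, needs 12-4 = 8; ticks = ceil(8/1.2) = ceil(6.6667) = 7; reading at tick 7 = 4 + 1.2*7 = 12.4000
Minimum tick count = 7; winners = [1]; smallest index = 1

Answer: 1 7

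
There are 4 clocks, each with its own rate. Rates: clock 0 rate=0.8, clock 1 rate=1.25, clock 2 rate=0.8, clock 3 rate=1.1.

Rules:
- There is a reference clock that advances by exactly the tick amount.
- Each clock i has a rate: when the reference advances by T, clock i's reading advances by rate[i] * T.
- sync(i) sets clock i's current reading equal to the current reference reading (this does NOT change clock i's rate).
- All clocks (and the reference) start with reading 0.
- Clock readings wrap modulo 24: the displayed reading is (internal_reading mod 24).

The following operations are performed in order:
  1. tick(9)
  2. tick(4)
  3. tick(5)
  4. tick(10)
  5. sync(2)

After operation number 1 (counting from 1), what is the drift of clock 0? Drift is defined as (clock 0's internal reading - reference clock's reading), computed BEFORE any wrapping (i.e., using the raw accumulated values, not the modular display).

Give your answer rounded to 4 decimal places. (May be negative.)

After op 1 tick(9): ref=9.0000 raw=[7.2000 11.2500 7.2000 9.9000]
Drift of clock 0 after op 1: 7.2000 - 9.0000 = -1.8000

Answer: -1.8000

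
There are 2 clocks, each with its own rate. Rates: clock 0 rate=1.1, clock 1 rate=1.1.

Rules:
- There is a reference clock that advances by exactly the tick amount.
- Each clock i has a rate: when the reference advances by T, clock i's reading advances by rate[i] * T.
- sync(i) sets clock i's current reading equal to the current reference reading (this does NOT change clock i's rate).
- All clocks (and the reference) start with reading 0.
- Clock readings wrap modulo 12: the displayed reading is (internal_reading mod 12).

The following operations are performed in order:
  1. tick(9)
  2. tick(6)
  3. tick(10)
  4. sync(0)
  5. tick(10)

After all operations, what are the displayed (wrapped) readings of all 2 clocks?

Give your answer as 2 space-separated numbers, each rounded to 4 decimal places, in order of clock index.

Answer: 0.0000 2.5000

Derivation:
After op 1 tick(9): ref=9.0000 raw=[9.9000 9.9000]
After op 2 tick(6): ref=15.0000 raw=[16.5000 16.5000]
After op 3 tick(10): ref=25.0000 raw=[27.5000 27.5000]
After op 4 sync(0): ref=25.0000 raw=[25.0000 27.5000]
After op 5 tick(10): ref=35.0000 raw=[36.0000 38.5000]
Wrap final raw readings (mod 12): 36.0000 mod 12 = 0.0000; 38.5000 mod 12 = 2.5000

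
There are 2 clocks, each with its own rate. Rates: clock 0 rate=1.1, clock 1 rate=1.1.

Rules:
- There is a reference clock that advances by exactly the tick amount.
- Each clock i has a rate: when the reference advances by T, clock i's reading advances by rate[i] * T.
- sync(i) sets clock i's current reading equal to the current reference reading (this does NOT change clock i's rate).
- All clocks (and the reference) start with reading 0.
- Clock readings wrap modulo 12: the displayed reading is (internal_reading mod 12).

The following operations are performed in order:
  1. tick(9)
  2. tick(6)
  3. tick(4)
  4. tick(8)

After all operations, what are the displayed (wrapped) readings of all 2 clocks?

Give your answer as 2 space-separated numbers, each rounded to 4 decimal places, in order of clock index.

Answer: 5.7000 5.7000

Derivation:
After op 1 tick(9): ref=9.0000 raw=[9.9000 9.9000]
After op 2 tick(6): ref=15.0000 raw=[16.5000 16.5000]
After op 3 tick(4): ref=19.0000 raw=[20.9000 20.9000]
After op 4 tick(8): ref=27.0000 raw=[29.7000 29.7000]
Wrap final raw readings (mod 12): 29.7000 mod 12 = 5.7000; 29.7000 mod 12 = 5.7000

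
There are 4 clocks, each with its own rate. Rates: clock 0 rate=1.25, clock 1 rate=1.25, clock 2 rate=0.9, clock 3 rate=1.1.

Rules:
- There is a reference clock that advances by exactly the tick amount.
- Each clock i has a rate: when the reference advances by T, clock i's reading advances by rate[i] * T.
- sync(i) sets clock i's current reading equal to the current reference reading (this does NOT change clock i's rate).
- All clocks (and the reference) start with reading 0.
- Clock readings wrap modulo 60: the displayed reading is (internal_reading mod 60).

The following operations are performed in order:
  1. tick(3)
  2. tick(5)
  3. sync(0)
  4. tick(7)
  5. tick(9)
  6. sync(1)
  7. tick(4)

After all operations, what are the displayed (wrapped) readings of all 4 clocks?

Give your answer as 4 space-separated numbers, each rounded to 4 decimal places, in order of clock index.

Answer: 33.0000 29.0000 25.2000 30.8000

Derivation:
After op 1 tick(3): ref=3.0000 raw=[3.7500 3.7500 2.7000 3.3000]
After op 2 tick(5): ref=8.0000 raw=[10.0000 10.0000 7.2000 8.8000]
After op 3 sync(0): ref=8.0000 raw=[8.0000 10.0000 7.2000 8.8000]
After op 4 tick(7): ref=15.0000 raw=[16.7500 18.7500 13.5000 16.5000]
After op 5 tick(9): ref=24.0000 raw=[28.0000 30.0000 21.6000 26.4000]
After op 6 sync(1): ref=24.0000 raw=[28.0000 24.0000 21.6000 26.4000]
After op 7 tick(4): ref=28.0000 raw=[33.0000 29.0000 25.2000 30.8000]
Wrap final raw readings (mod 60): 33.0000 mod 60 = 33.0000; 29.0000 mod 60 = 29.0000; 25.2000 mod 60 = 25.2000; 30.8000 mod 60 = 30.8000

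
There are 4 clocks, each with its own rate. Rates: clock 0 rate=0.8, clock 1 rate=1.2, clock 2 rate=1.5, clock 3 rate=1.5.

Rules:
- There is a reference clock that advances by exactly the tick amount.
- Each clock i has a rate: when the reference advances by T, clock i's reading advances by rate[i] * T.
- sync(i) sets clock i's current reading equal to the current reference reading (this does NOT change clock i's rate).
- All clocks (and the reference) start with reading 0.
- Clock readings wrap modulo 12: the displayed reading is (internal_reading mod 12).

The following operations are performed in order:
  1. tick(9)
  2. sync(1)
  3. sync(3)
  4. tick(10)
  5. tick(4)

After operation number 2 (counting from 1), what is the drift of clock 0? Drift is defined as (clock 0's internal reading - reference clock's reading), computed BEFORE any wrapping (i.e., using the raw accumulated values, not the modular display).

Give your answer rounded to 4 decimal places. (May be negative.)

After op 1 tick(9): ref=9.0000 raw=[7.2000 10.8000 13.5000 13.5000]
After op 2 sync(1): ref=9.0000 raw=[7.2000 9.0000 13.5000 13.5000]
Drift of clock 0 after op 2: 7.2000 - 9.0000 = -1.8000

Answer: -1.8000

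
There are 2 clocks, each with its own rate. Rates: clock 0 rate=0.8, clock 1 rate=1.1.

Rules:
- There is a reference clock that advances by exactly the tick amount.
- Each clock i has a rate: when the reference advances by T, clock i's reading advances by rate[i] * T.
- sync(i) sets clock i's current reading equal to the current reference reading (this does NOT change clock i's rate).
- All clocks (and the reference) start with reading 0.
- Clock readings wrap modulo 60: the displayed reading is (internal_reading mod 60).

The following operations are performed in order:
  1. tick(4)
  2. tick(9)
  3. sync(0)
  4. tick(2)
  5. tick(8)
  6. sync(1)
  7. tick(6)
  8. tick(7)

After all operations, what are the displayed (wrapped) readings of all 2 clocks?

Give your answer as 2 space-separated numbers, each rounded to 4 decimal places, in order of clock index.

Answer: 31.4000 37.3000

Derivation:
After op 1 tick(4): ref=4.0000 raw=[3.2000 4.4000]
After op 2 tick(9): ref=13.0000 raw=[10.4000 14.3000]
After op 3 sync(0): ref=13.0000 raw=[13.0000 14.3000]
After op 4 tick(2): ref=15.0000 raw=[14.6000 16.5000]
After op 5 tick(8): ref=23.0000 raw=[21.0000 25.3000]
After op 6 sync(1): ref=23.0000 raw=[21.0000 23.0000]
After op 7 tick(6): ref=29.0000 raw=[25.8000 29.6000]
After op 8 tick(7): ref=36.0000 raw=[31.4000 37.3000]
Wrap final raw readings (mod 60): 31.4000 mod 60 = 31.4000; 37.3000 mod 60 = 37.3000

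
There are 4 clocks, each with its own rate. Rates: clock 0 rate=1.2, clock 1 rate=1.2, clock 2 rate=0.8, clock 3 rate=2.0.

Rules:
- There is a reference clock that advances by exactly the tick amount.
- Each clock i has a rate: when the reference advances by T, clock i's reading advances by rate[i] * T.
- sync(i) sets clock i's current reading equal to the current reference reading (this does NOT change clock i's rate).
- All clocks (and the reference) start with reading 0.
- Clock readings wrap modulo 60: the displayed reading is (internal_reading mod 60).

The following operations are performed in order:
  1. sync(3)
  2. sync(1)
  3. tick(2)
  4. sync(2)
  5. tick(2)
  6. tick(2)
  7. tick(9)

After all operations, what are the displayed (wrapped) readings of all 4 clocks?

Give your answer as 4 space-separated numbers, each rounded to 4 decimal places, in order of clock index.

Answer: 18.0000 18.0000 12.4000 30.0000

Derivation:
After op 1 sync(3): ref=0.0000 raw=[0.0000 0.0000 0.0000 0.0000]
After op 2 sync(1): ref=0.0000 raw=[0.0000 0.0000 0.0000 0.0000]
After op 3 tick(2): ref=2.0000 raw=[2.4000 2.4000 1.6000 4.0000]
After op 4 sync(2): ref=2.0000 raw=[2.4000 2.4000 2.0000 4.0000]
After op 5 tick(2): ref=4.0000 raw=[4.8000 4.8000 3.6000 8.0000]
After op 6 tick(2): ref=6.0000 raw=[7.2000 7.2000 5.2000 12.0000]
After op 7 tick(9): ref=15.0000 raw=[18.0000 18.0000 12.4000 30.0000]
Wrap final raw readings (mod 60): 18.0000 mod 60 = 18.0000; 18.0000 mod 60 = 18.0000; 12.4000 mod 60 = 12.4000; 30.0000 mod 60 = 30.0000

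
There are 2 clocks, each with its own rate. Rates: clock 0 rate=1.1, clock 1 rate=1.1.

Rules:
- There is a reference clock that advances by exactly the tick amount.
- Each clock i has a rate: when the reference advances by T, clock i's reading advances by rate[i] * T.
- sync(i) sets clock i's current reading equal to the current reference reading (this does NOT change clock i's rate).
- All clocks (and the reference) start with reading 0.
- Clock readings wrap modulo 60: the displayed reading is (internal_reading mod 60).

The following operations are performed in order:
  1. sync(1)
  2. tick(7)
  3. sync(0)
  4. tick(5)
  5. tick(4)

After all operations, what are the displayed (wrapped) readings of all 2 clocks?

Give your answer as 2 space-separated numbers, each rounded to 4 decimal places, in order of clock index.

Answer: 16.9000 17.6000

Derivation:
After op 1 sync(1): ref=0.0000 raw=[0.0000 0.0000]
After op 2 tick(7): ref=7.0000 raw=[7.7000 7.7000]
After op 3 sync(0): ref=7.0000 raw=[7.0000 7.7000]
After op 4 tick(5): ref=12.0000 raw=[12.5000 13.2000]
After op 5 tick(4): ref=16.0000 raw=[16.9000 17.6000]
Wrap final raw readings (mod 60): 16.9000 mod 60 = 16.9000; 17.6000 mod 60 = 17.6000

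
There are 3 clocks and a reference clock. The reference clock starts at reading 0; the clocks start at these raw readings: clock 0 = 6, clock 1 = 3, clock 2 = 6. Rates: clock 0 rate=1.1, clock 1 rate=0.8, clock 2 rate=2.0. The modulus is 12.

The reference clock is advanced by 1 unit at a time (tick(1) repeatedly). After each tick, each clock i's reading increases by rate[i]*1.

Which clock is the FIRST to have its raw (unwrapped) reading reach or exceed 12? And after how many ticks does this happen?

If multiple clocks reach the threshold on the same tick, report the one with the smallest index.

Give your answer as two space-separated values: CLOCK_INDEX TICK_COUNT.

clock 0: start=6, rate=1.1, needs 12-6 = 6; ticks = ceil(6/1.1) = ceil(5.4545) = 6; reading at tick 6 = 6 + 1.1*6 = 12.6000
clock 1: start=3, rate=0.8, needs 12-3 = 9; ticks = ceil(9/0.8) = ceil(11.2500) = 12; reading at tick 12 = 3 + 0.8*12 = 12.6000
clock 2: start=6, rate=2.0, needs 12-6 = 6; ticks = ceil(6/2.0) = ceil(3.0000) = 3; reading at tick 3 = 6 + 2.0*3 = 12.0000
Minimum tick count = 3; winners = [2]; smallest index = 2

Answer: 2 3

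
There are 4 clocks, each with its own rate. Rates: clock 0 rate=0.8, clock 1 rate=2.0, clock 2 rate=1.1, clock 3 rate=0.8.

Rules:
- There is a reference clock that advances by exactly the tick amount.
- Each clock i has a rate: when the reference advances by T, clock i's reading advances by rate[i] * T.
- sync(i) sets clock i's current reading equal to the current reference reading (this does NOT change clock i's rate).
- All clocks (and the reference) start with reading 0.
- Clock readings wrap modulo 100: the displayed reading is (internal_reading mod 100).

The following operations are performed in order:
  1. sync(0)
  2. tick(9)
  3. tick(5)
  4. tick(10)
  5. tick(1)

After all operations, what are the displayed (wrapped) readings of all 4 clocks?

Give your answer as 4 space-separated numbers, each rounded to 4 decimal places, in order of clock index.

Answer: 20.0000 50.0000 27.5000 20.0000

Derivation:
After op 1 sync(0): ref=0.0000 raw=[0.0000 0.0000 0.0000 0.0000]
After op 2 tick(9): ref=9.0000 raw=[7.2000 18.0000 9.9000 7.2000]
After op 3 tick(5): ref=14.0000 raw=[11.2000 28.0000 15.4000 11.2000]
After op 4 tick(10): ref=24.0000 raw=[19.2000 48.0000 26.4000 19.2000]
After op 5 tick(1): ref=25.0000 raw=[20.0000 50.0000 27.5000 20.0000]
Wrap final raw readings (mod 100): 20.0000 mod 100 = 20.0000; 50.0000 mod 100 = 50.0000; 27.5000 mod 100 = 27.5000; 20.0000 mod 100 = 20.0000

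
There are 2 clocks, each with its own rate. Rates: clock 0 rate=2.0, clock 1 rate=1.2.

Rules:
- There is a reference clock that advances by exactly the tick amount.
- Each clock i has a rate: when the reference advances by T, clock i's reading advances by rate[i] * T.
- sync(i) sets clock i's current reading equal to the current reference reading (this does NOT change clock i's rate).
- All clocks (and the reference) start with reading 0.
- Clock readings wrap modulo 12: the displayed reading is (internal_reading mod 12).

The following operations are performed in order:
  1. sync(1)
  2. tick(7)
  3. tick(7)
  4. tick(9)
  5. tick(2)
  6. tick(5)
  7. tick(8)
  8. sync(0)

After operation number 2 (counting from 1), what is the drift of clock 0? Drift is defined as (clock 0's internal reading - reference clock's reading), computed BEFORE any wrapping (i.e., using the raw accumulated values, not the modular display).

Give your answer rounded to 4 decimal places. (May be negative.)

After op 1 sync(1): ref=0.0000 raw=[0.0000 0.0000]
After op 2 tick(7): ref=7.0000 raw=[14.0000 8.4000]
Drift of clock 0 after op 2: 14.0000 - 7.0000 = 7.0000

Answer: 7.0000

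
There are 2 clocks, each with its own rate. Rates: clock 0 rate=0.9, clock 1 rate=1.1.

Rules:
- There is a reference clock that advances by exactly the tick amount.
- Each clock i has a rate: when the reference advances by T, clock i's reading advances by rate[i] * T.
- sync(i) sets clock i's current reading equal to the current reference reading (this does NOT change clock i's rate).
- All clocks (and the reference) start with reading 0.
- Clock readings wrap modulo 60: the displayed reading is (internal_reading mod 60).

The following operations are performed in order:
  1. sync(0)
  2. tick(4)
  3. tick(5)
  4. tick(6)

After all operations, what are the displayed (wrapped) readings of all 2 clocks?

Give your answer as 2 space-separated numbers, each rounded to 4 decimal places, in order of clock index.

After op 1 sync(0): ref=0.0000 raw=[0.0000 0.0000]
After op 2 tick(4): ref=4.0000 raw=[3.6000 4.4000]
After op 3 tick(5): ref=9.0000 raw=[8.1000 9.9000]
After op 4 tick(6): ref=15.0000 raw=[13.5000 16.5000]
Wrap final raw readings (mod 60): 13.5000 mod 60 = 13.5000; 16.5000 mod 60 = 16.5000

Answer: 13.5000 16.5000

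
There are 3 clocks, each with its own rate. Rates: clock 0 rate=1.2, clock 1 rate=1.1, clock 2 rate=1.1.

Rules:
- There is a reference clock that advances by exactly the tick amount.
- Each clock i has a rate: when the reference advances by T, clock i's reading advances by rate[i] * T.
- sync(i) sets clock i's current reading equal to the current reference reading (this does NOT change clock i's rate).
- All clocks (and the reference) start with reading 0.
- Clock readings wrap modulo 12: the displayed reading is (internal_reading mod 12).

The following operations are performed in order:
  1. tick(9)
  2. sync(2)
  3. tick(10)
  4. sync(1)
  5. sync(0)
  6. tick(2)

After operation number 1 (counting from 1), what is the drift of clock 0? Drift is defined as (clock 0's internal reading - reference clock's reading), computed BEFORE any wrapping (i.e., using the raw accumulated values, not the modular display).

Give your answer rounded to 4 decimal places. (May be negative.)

Answer: 1.8000

Derivation:
After op 1 tick(9): ref=9.0000 raw=[10.8000 9.9000 9.9000]
Drift of clock 0 after op 1: 10.8000 - 9.0000 = 1.8000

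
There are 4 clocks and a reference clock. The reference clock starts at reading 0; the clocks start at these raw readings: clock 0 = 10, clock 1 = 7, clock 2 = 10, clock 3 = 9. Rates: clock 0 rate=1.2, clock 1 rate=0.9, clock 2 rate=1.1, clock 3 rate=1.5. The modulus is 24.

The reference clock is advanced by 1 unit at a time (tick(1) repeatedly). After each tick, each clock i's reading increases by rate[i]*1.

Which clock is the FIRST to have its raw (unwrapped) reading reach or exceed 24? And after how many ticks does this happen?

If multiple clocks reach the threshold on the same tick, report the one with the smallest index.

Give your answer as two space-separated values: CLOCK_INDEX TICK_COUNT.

Answer: 3 10

Derivation:
clock 0: start=10, rate=1.2, needs 24-10 = 14; ticks = ceil(14/1.2) = ceil(11.6667) = 12; reading at tick 12 = 10 + 1.2*12 = 24.4000
clock 1: start=7, rate=0.9, needs 24-7 = 17; ticks = ceil(17/0.9) = ceil(18.8889) = 19; reading at tick 19 = 7 + 0.9*19 = 24.1000
clock 2: start=10, rate=1.1, needs 24-10 = 14; ticks = ceil(14/1.1) = ceil(12.7273) = 13; reading at tick 13 = 10 + 1.1*13 = 24.3000
clock 3: start=9, rate=1.5, needs 24-9 = 15; ticks = ceil(15/1.5) = ceil(10.0000) = 10; reading at tick 10 = 9 + 1.5*10 = 24.0000
Minimum tick count = 10; winners = [3]; smallest index = 3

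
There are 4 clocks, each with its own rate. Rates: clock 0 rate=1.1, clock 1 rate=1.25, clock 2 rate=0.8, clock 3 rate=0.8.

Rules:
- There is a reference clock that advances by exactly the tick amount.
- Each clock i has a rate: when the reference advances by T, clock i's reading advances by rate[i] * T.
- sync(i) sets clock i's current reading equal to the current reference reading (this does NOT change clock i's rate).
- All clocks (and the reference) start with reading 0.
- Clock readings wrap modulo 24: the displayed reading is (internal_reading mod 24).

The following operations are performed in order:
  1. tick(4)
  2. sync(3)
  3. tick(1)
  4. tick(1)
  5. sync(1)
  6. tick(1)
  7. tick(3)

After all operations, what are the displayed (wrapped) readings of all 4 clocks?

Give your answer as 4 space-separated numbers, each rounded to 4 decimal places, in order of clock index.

Answer: 11.0000 11.0000 8.0000 8.8000

Derivation:
After op 1 tick(4): ref=4.0000 raw=[4.4000 5.0000 3.2000 3.2000]
After op 2 sync(3): ref=4.0000 raw=[4.4000 5.0000 3.2000 4.0000]
After op 3 tick(1): ref=5.0000 raw=[5.5000 6.2500 4.0000 4.8000]
After op 4 tick(1): ref=6.0000 raw=[6.6000 7.5000 4.8000 5.6000]
After op 5 sync(1): ref=6.0000 raw=[6.6000 6.0000 4.8000 5.6000]
After op 6 tick(1): ref=7.0000 raw=[7.7000 7.2500 5.6000 6.4000]
After op 7 tick(3): ref=10.0000 raw=[11.0000 11.0000 8.0000 8.8000]
Wrap final raw readings (mod 24): 11.0000 mod 24 = 11.0000; 11.0000 mod 24 = 11.0000; 8.0000 mod 24 = 8.0000; 8.8000 mod 24 = 8.8000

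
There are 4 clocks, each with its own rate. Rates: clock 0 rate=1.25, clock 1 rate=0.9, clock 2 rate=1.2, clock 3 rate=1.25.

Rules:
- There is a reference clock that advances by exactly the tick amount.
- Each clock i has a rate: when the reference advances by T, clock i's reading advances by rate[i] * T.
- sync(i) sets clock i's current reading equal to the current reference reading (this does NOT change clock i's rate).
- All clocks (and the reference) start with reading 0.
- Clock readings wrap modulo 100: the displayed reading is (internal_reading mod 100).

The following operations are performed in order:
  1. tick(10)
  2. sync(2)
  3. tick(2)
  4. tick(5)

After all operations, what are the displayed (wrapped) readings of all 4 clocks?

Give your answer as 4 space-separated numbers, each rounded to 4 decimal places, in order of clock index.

Answer: 21.2500 15.3000 18.4000 21.2500

Derivation:
After op 1 tick(10): ref=10.0000 raw=[12.5000 9.0000 12.0000 12.5000]
After op 2 sync(2): ref=10.0000 raw=[12.5000 9.0000 10.0000 12.5000]
After op 3 tick(2): ref=12.0000 raw=[15.0000 10.8000 12.4000 15.0000]
After op 4 tick(5): ref=17.0000 raw=[21.2500 15.3000 18.4000 21.2500]
Wrap final raw readings (mod 100): 21.2500 mod 100 = 21.2500; 15.3000 mod 100 = 15.3000; 18.4000 mod 100 = 18.4000; 21.2500 mod 100 = 21.2500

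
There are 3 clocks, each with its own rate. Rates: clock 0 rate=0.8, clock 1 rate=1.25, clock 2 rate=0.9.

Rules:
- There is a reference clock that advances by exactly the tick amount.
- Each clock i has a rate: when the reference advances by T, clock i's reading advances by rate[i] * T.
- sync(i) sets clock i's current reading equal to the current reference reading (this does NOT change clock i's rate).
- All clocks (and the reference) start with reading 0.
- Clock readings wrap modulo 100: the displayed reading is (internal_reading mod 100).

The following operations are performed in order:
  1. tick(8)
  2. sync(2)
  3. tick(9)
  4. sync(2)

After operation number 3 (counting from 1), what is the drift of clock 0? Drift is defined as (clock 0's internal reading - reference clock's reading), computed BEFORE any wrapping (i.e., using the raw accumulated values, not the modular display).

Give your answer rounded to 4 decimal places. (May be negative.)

After op 1 tick(8): ref=8.0000 raw=[6.4000 10.0000 7.2000]
After op 2 sync(2): ref=8.0000 raw=[6.4000 10.0000 8.0000]
After op 3 tick(9): ref=17.0000 raw=[13.6000 21.2500 16.1000]
Drift of clock 0 after op 3: 13.6000 - 17.0000 = -3.4000

Answer: -3.4000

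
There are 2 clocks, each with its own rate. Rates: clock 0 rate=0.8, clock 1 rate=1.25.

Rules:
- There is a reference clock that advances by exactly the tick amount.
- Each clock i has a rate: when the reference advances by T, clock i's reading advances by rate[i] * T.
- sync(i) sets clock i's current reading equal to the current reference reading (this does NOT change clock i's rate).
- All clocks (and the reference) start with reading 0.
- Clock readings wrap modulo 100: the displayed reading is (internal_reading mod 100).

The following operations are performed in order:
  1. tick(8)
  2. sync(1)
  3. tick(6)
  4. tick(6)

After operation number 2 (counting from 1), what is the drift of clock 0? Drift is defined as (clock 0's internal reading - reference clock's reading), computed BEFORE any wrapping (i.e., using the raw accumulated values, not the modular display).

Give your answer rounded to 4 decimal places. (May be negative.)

Answer: -1.6000

Derivation:
After op 1 tick(8): ref=8.0000 raw=[6.4000 10.0000]
After op 2 sync(1): ref=8.0000 raw=[6.4000 8.0000]
Drift of clock 0 after op 2: 6.4000 - 8.0000 = -1.6000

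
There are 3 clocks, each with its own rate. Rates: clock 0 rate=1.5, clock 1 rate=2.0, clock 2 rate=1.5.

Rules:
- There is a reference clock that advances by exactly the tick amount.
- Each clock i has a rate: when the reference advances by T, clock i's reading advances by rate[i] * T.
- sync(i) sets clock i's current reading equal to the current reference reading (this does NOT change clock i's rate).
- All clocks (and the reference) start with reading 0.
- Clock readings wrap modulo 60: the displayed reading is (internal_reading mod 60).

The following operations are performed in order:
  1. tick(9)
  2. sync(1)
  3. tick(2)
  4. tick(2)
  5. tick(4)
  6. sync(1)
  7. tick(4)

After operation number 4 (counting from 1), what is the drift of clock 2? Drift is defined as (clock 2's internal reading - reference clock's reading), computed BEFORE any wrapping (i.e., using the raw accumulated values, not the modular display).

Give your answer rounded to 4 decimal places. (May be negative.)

After op 1 tick(9): ref=9.0000 raw=[13.5000 18.0000 13.5000]
After op 2 sync(1): ref=9.0000 raw=[13.5000 9.0000 13.5000]
After op 3 tick(2): ref=11.0000 raw=[16.5000 13.0000 16.5000]
After op 4 tick(2): ref=13.0000 raw=[19.5000 17.0000 19.5000]
Drift of clock 2 after op 4: 19.5000 - 13.0000 = 6.5000

Answer: 6.5000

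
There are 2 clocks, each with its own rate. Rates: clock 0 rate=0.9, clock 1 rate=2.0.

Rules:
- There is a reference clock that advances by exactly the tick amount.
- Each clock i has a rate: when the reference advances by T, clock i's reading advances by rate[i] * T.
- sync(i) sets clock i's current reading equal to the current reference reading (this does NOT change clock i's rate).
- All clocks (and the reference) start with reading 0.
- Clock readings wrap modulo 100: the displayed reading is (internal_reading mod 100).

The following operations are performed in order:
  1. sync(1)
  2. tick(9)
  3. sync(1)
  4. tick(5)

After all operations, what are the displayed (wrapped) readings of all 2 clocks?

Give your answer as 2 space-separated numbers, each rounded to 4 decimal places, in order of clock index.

After op 1 sync(1): ref=0.0000 raw=[0.0000 0.0000]
After op 2 tick(9): ref=9.0000 raw=[8.1000 18.0000]
After op 3 sync(1): ref=9.0000 raw=[8.1000 9.0000]
After op 4 tick(5): ref=14.0000 raw=[12.6000 19.0000]
Wrap final raw readings (mod 100): 12.6000 mod 100 = 12.6000; 19.0000 mod 100 = 19.0000

Answer: 12.6000 19.0000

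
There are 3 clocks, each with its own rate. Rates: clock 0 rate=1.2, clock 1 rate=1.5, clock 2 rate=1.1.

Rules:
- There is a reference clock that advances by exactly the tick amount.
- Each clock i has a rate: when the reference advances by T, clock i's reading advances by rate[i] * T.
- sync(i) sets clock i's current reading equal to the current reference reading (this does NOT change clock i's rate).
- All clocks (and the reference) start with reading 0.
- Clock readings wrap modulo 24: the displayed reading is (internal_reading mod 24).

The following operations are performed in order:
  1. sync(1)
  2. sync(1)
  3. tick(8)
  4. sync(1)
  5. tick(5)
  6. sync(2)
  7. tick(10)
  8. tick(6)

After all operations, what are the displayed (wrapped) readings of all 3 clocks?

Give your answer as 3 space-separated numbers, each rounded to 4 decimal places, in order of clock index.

Answer: 10.8000 15.5000 6.6000

Derivation:
After op 1 sync(1): ref=0.0000 raw=[0.0000 0.0000 0.0000]
After op 2 sync(1): ref=0.0000 raw=[0.0000 0.0000 0.0000]
After op 3 tick(8): ref=8.0000 raw=[9.6000 12.0000 8.8000]
After op 4 sync(1): ref=8.0000 raw=[9.6000 8.0000 8.8000]
After op 5 tick(5): ref=13.0000 raw=[15.6000 15.5000 14.3000]
After op 6 sync(2): ref=13.0000 raw=[15.6000 15.5000 13.0000]
After op 7 tick(10): ref=23.0000 raw=[27.6000 30.5000 24.0000]
After op 8 tick(6): ref=29.0000 raw=[34.8000 39.5000 30.6000]
Wrap final raw readings (mod 24): 34.8000 mod 24 = 10.8000; 39.5000 mod 24 = 15.5000; 30.6000 mod 24 = 6.6000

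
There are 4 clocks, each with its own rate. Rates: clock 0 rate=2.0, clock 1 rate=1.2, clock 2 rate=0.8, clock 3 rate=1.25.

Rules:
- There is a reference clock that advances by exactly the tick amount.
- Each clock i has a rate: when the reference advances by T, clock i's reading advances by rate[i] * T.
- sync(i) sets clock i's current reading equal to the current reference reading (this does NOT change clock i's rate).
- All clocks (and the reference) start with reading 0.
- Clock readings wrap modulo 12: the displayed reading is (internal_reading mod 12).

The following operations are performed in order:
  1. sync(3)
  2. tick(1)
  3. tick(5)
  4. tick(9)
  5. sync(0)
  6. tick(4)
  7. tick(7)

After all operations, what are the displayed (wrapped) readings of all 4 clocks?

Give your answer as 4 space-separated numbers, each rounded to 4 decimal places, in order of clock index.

Answer: 1.0000 7.2000 8.8000 8.5000

Derivation:
After op 1 sync(3): ref=0.0000 raw=[0.0000 0.0000 0.0000 0.0000]
After op 2 tick(1): ref=1.0000 raw=[2.0000 1.2000 0.8000 1.2500]
After op 3 tick(5): ref=6.0000 raw=[12.0000 7.2000 4.8000 7.5000]
After op 4 tick(9): ref=15.0000 raw=[30.0000 18.0000 12.0000 18.7500]
After op 5 sync(0): ref=15.0000 raw=[15.0000 18.0000 12.0000 18.7500]
After op 6 tick(4): ref=19.0000 raw=[23.0000 22.8000 15.2000 23.7500]
After op 7 tick(7): ref=26.0000 raw=[37.0000 31.2000 20.8000 32.5000]
Wrap final raw readings (mod 12): 37.0000 mod 12 = 1.0000; 31.2000 mod 12 = 7.2000; 20.8000 mod 12 = 8.8000; 32.5000 mod 12 = 8.5000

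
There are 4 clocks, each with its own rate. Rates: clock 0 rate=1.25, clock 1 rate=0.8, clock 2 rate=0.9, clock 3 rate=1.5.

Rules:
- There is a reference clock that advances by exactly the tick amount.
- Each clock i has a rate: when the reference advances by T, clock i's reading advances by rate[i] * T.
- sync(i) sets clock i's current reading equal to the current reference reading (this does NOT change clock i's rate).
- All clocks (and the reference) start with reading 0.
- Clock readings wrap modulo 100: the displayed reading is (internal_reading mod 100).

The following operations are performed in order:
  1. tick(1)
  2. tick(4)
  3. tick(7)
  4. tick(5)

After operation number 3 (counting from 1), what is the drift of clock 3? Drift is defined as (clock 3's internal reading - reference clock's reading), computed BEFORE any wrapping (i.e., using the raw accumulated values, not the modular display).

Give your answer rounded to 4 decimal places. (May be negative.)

Answer: 6.0000

Derivation:
After op 1 tick(1): ref=1.0000 raw=[1.2500 0.8000 0.9000 1.5000]
After op 2 tick(4): ref=5.0000 raw=[6.2500 4.0000 4.5000 7.5000]
After op 3 tick(7): ref=12.0000 raw=[15.0000 9.6000 10.8000 18.0000]
Drift of clock 3 after op 3: 18.0000 - 12.0000 = 6.0000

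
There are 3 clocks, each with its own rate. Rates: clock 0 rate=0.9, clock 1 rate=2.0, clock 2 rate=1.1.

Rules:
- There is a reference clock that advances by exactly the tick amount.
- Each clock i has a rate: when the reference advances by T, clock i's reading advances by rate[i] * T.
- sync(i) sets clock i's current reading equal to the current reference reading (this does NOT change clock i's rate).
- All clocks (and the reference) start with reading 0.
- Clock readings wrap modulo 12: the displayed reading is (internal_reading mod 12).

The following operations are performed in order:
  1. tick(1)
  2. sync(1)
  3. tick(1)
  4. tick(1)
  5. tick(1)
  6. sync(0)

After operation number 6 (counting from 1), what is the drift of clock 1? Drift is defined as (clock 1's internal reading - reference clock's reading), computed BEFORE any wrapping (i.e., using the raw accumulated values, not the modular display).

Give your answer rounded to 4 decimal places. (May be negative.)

After op 1 tick(1): ref=1.0000 raw=[0.9000 2.0000 1.1000]
After op 2 sync(1): ref=1.0000 raw=[0.9000 1.0000 1.1000]
After op 3 tick(1): ref=2.0000 raw=[1.8000 3.0000 2.2000]
After op 4 tick(1): ref=3.0000 raw=[2.7000 5.0000 3.3000]
After op 5 tick(1): ref=4.0000 raw=[3.6000 7.0000 4.4000]
After op 6 sync(0): ref=4.0000 raw=[4.0000 7.0000 4.4000]
Drift of clock 1 after op 6: 7.0000 - 4.0000 = 3.0000

Answer: 3.0000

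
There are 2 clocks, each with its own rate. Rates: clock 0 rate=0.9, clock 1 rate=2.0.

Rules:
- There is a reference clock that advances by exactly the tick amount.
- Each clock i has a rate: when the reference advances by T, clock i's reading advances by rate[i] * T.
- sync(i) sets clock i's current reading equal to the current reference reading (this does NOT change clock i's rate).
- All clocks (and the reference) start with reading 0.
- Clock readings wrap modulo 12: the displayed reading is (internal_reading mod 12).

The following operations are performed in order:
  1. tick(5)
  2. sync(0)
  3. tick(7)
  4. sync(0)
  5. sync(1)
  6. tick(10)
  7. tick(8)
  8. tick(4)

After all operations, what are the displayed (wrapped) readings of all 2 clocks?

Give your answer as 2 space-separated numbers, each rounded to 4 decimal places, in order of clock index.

Answer: 7.8000 8.0000

Derivation:
After op 1 tick(5): ref=5.0000 raw=[4.5000 10.0000]
After op 2 sync(0): ref=5.0000 raw=[5.0000 10.0000]
After op 3 tick(7): ref=12.0000 raw=[11.3000 24.0000]
After op 4 sync(0): ref=12.0000 raw=[12.0000 24.0000]
After op 5 sync(1): ref=12.0000 raw=[12.0000 12.0000]
After op 6 tick(10): ref=22.0000 raw=[21.0000 32.0000]
After op 7 tick(8): ref=30.0000 raw=[28.2000 48.0000]
After op 8 tick(4): ref=34.0000 raw=[31.8000 56.0000]
Wrap final raw readings (mod 12): 31.8000 mod 12 = 7.8000; 56.0000 mod 12 = 8.0000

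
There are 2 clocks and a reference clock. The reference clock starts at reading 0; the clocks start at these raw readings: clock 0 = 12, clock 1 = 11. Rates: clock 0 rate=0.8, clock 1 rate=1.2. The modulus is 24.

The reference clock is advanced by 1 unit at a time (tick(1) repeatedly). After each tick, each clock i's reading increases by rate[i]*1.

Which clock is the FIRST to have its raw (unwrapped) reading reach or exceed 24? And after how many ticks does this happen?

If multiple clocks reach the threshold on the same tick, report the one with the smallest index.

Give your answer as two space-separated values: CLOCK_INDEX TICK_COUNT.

clock 0: start=12, rate=0.8, needs 24-12 = 12; ticks = ceil(12/0.8) = ceil(15.0000) = 15; reading at tick 15 = 12 + 0.8*15 = 24.0000
clock 1: start=11, rate=1.2, needs 24-11 = 13; ticks = ceil(13/1.2) = ceil(10.8333) = 11; reading at tick 11 = 11 + 1.2*11 = 24.2000
Minimum tick count = 11; winners = [1]; smallest index = 1

Answer: 1 11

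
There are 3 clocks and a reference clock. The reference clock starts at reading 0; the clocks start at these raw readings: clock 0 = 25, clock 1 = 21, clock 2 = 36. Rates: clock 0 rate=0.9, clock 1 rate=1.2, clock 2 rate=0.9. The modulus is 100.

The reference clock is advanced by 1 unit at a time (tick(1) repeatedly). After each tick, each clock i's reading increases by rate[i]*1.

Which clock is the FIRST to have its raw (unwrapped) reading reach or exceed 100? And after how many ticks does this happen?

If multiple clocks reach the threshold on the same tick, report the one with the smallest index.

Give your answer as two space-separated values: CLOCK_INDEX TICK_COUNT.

clock 0: start=25, rate=0.9, needs 100-25 = 75; ticks = ceil(75/0.9) = ceil(83.3333) = 84; reading at tick 84 = 25 + 0.9*84 = 100.6000
clock 1: start=21, rate=1.2, needs 100-21 = 79; ticks = ceil(79/1.2) = ceil(65.8333) = 66; reading at tick 66 = 21 + 1.2*66 = 100.2000
clock 2: start=36, rate=0.9, needs 100-36 = 64; ticks = ceil(64/0.9) = ceil(71.1111) = 72; reading at tick 72 = 36 + 0.9*72 = 100.8000
Minimum tick count = 66; winners = [1]; smallest index = 1

Answer: 1 66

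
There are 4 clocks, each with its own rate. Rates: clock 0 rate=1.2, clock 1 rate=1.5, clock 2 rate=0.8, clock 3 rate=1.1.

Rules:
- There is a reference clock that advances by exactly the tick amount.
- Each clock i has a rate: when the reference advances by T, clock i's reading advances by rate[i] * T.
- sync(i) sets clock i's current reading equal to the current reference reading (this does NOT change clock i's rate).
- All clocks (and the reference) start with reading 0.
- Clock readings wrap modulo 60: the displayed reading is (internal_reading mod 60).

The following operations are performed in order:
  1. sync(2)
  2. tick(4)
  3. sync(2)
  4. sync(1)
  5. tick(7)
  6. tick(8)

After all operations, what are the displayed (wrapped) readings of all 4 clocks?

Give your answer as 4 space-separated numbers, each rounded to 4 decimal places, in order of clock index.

After op 1 sync(2): ref=0.0000 raw=[0.0000 0.0000 0.0000 0.0000]
After op 2 tick(4): ref=4.0000 raw=[4.8000 6.0000 3.2000 4.4000]
After op 3 sync(2): ref=4.0000 raw=[4.8000 6.0000 4.0000 4.4000]
After op 4 sync(1): ref=4.0000 raw=[4.8000 4.0000 4.0000 4.4000]
After op 5 tick(7): ref=11.0000 raw=[13.2000 14.5000 9.6000 12.1000]
After op 6 tick(8): ref=19.0000 raw=[22.8000 26.5000 16.0000 20.9000]
Wrap final raw readings (mod 60): 22.8000 mod 60 = 22.8000; 26.5000 mod 60 = 26.5000; 16.0000 mod 60 = 16.0000; 20.9000 mod 60 = 20.9000

Answer: 22.8000 26.5000 16.0000 20.9000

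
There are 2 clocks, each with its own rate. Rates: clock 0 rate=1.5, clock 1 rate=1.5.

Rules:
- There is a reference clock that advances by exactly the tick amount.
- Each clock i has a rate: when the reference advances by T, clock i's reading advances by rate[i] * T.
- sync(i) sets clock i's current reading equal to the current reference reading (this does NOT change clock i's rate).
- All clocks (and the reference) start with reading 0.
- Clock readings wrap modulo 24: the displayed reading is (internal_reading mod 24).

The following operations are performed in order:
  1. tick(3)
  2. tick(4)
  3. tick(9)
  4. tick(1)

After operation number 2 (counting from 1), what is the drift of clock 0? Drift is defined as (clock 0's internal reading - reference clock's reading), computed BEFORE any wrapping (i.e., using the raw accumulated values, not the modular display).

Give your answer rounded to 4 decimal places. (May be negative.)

Answer: 3.5000

Derivation:
After op 1 tick(3): ref=3.0000 raw=[4.5000 4.5000]
After op 2 tick(4): ref=7.0000 raw=[10.5000 10.5000]
Drift of clock 0 after op 2: 10.5000 - 7.0000 = 3.5000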